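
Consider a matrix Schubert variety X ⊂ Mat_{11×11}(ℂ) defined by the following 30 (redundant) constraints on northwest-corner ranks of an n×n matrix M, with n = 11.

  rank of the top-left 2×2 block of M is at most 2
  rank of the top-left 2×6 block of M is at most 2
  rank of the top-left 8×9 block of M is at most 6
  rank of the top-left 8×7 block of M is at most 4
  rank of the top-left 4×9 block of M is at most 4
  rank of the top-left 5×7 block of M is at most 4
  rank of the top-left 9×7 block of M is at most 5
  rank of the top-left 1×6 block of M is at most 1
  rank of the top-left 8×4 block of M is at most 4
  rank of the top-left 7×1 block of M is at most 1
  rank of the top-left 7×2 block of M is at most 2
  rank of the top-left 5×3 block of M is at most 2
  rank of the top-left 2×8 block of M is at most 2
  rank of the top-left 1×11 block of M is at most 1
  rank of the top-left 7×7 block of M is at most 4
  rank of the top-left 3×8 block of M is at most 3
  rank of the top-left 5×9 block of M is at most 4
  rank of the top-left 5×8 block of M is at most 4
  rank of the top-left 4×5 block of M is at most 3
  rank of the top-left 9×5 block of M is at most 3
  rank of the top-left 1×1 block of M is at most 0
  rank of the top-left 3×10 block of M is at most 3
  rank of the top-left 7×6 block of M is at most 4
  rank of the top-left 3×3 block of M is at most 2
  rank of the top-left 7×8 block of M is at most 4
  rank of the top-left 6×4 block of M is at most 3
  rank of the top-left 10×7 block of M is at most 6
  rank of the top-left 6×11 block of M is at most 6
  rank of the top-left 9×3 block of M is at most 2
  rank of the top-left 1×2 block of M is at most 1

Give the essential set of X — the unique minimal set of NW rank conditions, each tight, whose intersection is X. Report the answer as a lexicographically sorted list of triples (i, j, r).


Rank table r_w(11×11) implied by the 30 constraints:

  0, 1, 1, 1, 1, 1, 1, 1, 1, 1, 1
  1, 2, 2, 2, 2, 2, 2, 2, 2, 2, 2
  1, 2, 2, 3, 3, 3, 3, 3, 3, 3, 3
  1, 2, 2, 3, 3, 4, 4, 4, 4, 4, 4
  1, 2, 2, 3, 3, 4, 4, 4, 4, 5, 5
  1, 2, 2, 3, 3, 4, 4, 4, 5, 6, 6
  1, 2, 2, 3, 3, 4, 4, 4, 5, 6, 7
  1, 2, 2, 3, 3, 4, 4, 5, 6, 7, 8
  1, 2, 2, 3, 3, 4, 5, 6, 7, 8, 9
  1, 2, 3, 4, 4, 5, 6, 7, 8, 9, 10
  1, 2, 3, 4, 5, 6, 7, 8, 9, 10, 11

reading off 1-entries of Δ²R: w = (2, 1, 4, 6, 10, 9, 11, 8, 7, 3, 5).

6 SE-corners of the 22-cell Rothe diagram give Ess(w):

[(1, 1, 0), (5, 9, 4), (7, 8, 4), (8, 7, 4), (9, 3, 2), (9, 5, 3)]


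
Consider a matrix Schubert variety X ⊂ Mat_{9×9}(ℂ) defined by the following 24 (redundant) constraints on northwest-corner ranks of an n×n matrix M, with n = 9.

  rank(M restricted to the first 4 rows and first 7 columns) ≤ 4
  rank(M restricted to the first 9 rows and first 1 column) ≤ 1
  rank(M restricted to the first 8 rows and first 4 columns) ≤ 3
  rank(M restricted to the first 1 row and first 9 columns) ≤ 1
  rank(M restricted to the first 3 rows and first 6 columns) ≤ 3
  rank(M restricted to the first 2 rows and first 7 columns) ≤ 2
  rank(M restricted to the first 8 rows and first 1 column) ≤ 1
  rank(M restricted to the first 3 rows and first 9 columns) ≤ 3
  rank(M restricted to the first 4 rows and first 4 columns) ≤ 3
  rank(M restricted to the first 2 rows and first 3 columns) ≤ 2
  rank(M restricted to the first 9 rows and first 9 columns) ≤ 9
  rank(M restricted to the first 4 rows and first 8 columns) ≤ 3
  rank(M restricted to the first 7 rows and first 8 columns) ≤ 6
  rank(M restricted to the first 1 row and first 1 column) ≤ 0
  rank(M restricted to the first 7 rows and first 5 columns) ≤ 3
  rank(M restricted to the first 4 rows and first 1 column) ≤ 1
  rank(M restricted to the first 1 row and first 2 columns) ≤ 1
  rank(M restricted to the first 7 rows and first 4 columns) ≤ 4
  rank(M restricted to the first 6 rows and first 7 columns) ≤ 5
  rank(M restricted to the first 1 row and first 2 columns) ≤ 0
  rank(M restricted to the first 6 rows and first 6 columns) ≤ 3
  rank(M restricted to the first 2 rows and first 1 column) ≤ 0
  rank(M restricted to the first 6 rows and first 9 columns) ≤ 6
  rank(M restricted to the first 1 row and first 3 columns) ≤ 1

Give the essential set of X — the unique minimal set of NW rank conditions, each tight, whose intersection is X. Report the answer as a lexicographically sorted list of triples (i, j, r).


Reconstructing r_w from the 24 given conditions:

  i=1: 0  0  1  1  1  1  1  1  1
  i=2: 0  1  2  2  2  2  2  2  2
  i=3: 1  2  3  3  3  3  3  3  3
  i=4: 1  2  3  3  3  3  3  3  4
  i=5: 1  2  3  3  3  3  4  4  5
  i=6: 1  2  3  3  3  3  4  5  6
  i=7: 1  2  3  3  3  4  5  6  7
  i=8: 1  2  3  3  4  5  6  7  8
  i=9: 1  2  3  4  5  6  7  8  9

giving w = (3, 2, 1, 9, 7, 8, 6, 5, 4) via Δ²R.

ℓ(w)=17; the 6 essential cells (i,j,r):

[(1, 2, 0), (2, 1, 0), (4, 8, 3), (6, 6, 3), (7, 5, 3), (8, 4, 3)]


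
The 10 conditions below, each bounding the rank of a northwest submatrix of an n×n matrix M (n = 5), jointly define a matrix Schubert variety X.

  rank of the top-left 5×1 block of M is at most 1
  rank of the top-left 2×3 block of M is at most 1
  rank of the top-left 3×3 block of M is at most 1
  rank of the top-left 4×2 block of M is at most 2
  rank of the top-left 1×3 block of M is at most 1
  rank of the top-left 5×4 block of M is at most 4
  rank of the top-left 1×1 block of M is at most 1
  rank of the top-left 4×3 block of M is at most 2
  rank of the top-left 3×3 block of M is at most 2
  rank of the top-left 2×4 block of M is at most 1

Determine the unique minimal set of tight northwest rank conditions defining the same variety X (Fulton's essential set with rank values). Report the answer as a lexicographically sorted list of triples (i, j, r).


Computing R[i][j] = min implied NW-rank bound (n=5, 10 conditions):

  i=1: 1 | 1 | 1 | 1 | 1
  i=2: 1 | 1 | 1 | 1 | 2
  i=3: 1 | 1 | 1 | 2 | 3
  i=4: 1 | 2 | 2 | 3 | 4
  i=5: 1 | 2 | 3 | 4 | 5

second differences of R give the permutation w = (1, 5, 4, 2, 3).

|D(w)|=5, |Ess(w)|=2:

[(2, 4, 1), (3, 3, 1)]


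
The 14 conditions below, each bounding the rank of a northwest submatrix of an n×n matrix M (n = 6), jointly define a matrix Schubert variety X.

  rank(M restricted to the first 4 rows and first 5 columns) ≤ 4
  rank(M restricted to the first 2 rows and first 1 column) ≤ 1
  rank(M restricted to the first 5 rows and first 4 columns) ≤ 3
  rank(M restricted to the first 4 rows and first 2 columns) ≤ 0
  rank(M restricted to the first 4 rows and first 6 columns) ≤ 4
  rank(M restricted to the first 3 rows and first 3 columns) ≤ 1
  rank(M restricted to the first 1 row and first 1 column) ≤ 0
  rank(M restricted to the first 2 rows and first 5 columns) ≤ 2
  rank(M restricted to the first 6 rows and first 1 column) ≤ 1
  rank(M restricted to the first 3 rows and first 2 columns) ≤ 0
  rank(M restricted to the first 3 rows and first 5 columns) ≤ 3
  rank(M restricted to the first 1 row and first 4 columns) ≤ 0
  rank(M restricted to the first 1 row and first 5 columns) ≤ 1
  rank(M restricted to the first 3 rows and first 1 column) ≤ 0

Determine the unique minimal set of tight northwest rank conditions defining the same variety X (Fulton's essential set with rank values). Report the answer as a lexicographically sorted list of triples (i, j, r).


Recovering R(i,j) via the rank-extension bound from the 14 conditions:

  row 1: 0, 0, 0, 0, 1, 1
  row 2: 0, 0, 1, 1, 2, 2
  row 3: 0, 0, 1, 2, 3, 3
  row 4: 0, 0, 1, 2, 3, 4
  row 5: 1, 1, 2, 3, 4, 5
  row 6: 1, 2, 3, 4, 5, 6

reading off 1-entries of Δ²R: w = (5, 3, 4, 6, 1, 2).

2 SE-corners of the 10-cell Rothe diagram give Ess(w):

[(1, 4, 0), (4, 2, 0)]


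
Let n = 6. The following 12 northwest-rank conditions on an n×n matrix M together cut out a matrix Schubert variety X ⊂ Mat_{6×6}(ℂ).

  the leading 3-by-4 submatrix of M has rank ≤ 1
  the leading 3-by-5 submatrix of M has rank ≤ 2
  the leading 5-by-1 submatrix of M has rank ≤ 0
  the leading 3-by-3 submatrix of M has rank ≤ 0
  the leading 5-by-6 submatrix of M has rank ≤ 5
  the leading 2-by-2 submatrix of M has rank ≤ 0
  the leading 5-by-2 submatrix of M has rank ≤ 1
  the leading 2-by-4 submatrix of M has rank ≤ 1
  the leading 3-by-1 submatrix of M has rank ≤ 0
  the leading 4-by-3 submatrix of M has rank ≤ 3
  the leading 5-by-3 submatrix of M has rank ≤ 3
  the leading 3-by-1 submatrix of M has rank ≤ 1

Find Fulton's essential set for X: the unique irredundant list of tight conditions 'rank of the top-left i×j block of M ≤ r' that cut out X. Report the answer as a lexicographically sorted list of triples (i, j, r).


The tightest implied rank at each (i,j), from the 12 conditions:

  R[1]: 0  0  0  1  1  1
  R[2]: 0  0  0  1  2  2
  R[3]: 0  0  0  1  2  3
  R[4]: 0  1  1  2  3  4
  R[5]: 0  1  2  3  4  5
  R[6]: 1  2  3  4  5  6

second differences of R give the permutation w = (4, 5, 6, 2, 3, 1).

ℓ(w)=11; the 2 essential cells (i,j,r):

[(3, 3, 0), (5, 1, 0)]


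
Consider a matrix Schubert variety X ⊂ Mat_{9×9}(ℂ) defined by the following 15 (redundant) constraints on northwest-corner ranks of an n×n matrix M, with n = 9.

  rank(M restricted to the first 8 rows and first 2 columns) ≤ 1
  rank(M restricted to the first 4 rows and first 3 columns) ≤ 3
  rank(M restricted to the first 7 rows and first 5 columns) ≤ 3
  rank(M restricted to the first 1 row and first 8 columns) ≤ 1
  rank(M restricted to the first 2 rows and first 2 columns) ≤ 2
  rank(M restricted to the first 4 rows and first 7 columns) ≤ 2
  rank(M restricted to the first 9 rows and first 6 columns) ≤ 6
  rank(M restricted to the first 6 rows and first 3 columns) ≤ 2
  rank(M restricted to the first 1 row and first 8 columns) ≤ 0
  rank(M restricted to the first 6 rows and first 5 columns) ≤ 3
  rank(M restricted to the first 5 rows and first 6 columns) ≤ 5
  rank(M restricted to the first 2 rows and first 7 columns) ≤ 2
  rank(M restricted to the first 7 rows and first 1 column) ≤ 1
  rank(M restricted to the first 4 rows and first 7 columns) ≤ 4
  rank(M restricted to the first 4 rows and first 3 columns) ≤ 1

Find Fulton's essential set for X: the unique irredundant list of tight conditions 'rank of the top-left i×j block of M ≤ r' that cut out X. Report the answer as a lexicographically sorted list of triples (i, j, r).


Recovering R(i,j) via the rank-extension bound from the 15 conditions:

  row 1: 0 0 0 0 0 0 0 0 1
  row 2: 1 1 1 1 1 1 1 1 2
  row 3: 1 1 1 2 2 2 2 2 3
  row 4: 1 1 1 2 2 2 2 3 4
  row 5: 1 1 2 3 3 3 3 4 5
  row 6: 1 1 2 3 3 4 4 5 6
  row 7: 1 1 2 3 3 4 5 6 7
  row 8: 1 1 2 3 4 5 6 7 8
  row 9: 1 2 3 4 5 6 7 8 9

so w = (9, 1, 4, 8, 3, 6, 7, 5, 2).

D(w) has 21 cells with 5 SE-corners; essential set:

[(1, 8, 0), (4, 3, 1), (4, 7, 2), (7, 5, 3), (8, 2, 1)]


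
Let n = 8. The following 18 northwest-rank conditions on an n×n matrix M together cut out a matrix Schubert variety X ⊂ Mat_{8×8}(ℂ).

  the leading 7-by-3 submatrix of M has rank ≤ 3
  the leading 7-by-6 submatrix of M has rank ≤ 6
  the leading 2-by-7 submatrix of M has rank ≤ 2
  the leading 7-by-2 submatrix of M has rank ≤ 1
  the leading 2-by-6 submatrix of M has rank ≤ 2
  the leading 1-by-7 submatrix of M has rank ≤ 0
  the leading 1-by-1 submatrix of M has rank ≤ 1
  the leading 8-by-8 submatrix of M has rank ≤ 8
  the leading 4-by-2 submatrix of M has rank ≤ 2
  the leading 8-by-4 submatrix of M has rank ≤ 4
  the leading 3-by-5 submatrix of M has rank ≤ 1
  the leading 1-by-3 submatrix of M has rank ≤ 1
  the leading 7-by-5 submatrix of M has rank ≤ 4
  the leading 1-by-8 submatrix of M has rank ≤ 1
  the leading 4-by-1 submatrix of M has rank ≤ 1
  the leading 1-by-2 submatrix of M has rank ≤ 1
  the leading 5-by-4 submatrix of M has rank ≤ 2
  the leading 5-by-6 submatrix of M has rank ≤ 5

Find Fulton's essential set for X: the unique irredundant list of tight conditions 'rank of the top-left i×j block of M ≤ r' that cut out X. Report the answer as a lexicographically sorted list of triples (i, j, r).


Recovering R(i,j) via the rank-extension bound from the 18 conditions:

  i=1: 0, 0, 0, 0, 0, 0, 0, 1
  i=2: 1, 1, 1, 1, 1, 1, 1, 2
  i=3: 1, 1, 1, 1, 1, 2, 2, 3
  i=4: 1, 1, 2, 2, 2, 3, 3, 4
  i=5: 1, 1, 2, 2, 3, 4, 4, 5
  i=6: 1, 1, 2, 3, 4, 5, 5, 6
  i=7: 1, 1, 2, 3, 4, 5, 6, 7
  i=8: 1, 2, 3, 4, 5, 6, 7, 8

giving w = (8, 1, 6, 3, 5, 4, 7, 2) via Δ²R.

Rothe diagram D(w) (16 cells), 4 SE-corners (essential conditions):

[(1, 7, 0), (3, 5, 1), (5, 4, 2), (7, 2, 1)]


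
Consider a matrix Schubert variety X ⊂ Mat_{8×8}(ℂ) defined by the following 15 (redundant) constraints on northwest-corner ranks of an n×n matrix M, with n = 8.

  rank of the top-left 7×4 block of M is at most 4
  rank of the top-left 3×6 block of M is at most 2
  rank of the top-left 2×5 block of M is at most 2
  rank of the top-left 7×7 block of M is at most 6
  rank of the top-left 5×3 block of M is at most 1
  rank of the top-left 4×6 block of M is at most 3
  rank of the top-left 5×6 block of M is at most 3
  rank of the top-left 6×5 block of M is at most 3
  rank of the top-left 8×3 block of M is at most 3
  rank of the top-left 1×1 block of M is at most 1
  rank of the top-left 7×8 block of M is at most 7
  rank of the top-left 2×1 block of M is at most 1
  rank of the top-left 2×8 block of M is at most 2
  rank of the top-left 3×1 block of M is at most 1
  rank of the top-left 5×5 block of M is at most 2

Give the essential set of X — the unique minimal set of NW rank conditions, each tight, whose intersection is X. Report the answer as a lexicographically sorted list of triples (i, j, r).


The tightest implied rank at each (i,j), from the 15 conditions:

  R[1]: 1  1  1  1  1  1  1  1
  R[2]: 1  1  1  2  2  2  2  2
  R[3]: 1  1  1  2  2  2  3  3
  R[4]: 1  1  1  2  2  3  4  4
  R[5]: 1  1  1  2  2  3  4  5
  R[6]: 1  2  2  3  3  4  5  6
  R[7]: 1  2  3  4  4  5  6  7
  R[8]: 1  2  3  4  5  6  7  8

reading off 1-entries of Δ²R: w = (1, 4, 7, 6, 8, 2, 3, 5).

Fulton essential set (3 of the 12 Rothe cells):

[(3, 6, 2), (5, 3, 1), (5, 5, 2)]


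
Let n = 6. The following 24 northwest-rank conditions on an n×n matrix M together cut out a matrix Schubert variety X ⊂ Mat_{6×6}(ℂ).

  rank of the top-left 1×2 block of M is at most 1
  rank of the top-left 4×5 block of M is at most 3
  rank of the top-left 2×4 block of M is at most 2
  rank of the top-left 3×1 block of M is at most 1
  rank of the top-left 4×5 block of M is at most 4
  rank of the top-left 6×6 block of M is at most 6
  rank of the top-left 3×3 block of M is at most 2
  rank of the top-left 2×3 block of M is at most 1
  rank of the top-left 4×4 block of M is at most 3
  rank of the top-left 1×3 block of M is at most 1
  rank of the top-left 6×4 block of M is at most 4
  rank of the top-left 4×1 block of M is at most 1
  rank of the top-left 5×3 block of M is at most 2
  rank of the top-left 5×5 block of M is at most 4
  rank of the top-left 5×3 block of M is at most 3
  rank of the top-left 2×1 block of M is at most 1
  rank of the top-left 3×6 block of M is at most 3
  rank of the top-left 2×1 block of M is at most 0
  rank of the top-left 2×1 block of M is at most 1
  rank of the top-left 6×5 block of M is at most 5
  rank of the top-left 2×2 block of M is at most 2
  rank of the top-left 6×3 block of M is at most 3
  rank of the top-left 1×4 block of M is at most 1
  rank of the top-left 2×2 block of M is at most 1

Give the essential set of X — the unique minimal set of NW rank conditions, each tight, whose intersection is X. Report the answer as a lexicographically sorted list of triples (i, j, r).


Computing R[i][j] = min implied NW-rank bound (n=6, 24 conditions):

  row 1: 0 | 1 | 1 | 1 | 1 | 1
  row 2: 0 | 1 | 1 | 2 | 2 | 2
  row 3: 1 | 2 | 2 | 3 | 3 | 3
  row 4: 1 | 2 | 2 | 3 | 3 | 4
  row 5: 1 | 2 | 2 | 3 | 4 | 5
  row 6: 1 | 2 | 3 | 4 | 5 | 6

so w = (2, 4, 1, 6, 5, 3).

Fulton essential set (4 of the 6 Rothe cells):

[(2, 1, 0), (2, 3, 1), (4, 5, 3), (5, 3, 2)]


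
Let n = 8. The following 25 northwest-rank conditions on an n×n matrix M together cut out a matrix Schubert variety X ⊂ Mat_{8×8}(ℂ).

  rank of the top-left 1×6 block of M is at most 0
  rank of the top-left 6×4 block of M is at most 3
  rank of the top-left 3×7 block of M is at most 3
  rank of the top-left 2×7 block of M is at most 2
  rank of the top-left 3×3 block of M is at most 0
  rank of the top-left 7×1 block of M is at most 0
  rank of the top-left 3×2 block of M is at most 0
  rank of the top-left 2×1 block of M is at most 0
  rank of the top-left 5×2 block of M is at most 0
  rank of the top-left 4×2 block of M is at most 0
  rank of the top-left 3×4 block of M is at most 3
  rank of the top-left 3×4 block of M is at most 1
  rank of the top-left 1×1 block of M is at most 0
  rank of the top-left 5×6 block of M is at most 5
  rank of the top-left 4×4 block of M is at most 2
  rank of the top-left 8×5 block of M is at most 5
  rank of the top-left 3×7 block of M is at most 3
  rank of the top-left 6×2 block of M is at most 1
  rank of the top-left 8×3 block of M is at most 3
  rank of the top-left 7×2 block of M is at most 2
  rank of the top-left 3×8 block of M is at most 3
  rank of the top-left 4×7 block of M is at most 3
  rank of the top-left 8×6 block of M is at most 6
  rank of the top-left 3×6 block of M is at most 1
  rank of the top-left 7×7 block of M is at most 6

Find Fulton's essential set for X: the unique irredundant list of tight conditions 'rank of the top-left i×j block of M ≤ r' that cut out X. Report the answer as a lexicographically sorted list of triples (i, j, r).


Computing R[i][j] = min implied NW-rank bound (n=8, 25 conditions):

  0  0  0  0  0  0  1  1
  0  0  0  1  1  1  2  2
  0  0  0  1  1  1  2  3
  0  0  1  2  2  2  3  4
  0  0  1  2  3  3  4  5
  0  1  2  3  4  4  5  6
  0  1  2  3  4  5  6  7
  1  2  3  4  5  6  7  8

so w = (7, 4, 8, 3, 5, 2, 6, 1).

Fulton essential set (5 of the 20 Rothe cells):

[(1, 6, 0), (3, 3, 0), (3, 6, 1), (5, 2, 0), (7, 1, 0)]


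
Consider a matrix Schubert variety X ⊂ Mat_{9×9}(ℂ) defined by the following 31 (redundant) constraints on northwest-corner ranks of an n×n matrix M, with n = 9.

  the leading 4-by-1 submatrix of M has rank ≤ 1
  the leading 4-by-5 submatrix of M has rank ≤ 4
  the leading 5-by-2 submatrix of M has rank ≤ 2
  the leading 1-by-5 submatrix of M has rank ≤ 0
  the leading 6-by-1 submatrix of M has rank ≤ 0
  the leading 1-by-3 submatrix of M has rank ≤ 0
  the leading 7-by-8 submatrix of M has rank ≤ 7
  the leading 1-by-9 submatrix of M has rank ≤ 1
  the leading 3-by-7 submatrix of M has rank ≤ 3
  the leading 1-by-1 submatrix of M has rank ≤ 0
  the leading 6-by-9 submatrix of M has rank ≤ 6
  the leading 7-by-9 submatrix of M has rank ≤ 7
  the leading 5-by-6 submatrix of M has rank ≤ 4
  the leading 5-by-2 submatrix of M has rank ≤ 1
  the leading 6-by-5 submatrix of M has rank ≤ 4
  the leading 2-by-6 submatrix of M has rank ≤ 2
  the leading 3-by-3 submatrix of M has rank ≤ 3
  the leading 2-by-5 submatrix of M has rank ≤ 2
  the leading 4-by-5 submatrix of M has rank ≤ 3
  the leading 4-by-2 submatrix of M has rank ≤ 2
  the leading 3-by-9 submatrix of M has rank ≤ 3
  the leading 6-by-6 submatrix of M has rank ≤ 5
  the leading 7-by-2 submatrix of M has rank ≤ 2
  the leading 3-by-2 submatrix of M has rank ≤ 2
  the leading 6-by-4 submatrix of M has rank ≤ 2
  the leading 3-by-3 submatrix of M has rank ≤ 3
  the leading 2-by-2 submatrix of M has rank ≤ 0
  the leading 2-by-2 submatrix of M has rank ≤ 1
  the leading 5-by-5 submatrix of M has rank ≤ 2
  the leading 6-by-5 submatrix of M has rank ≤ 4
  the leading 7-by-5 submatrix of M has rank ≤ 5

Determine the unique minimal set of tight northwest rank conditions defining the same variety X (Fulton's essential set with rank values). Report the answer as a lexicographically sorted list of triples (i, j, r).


Recovering R(i,j) via the rank-extension bound from the 31 conditions:

  0 | 0 | 0 | 0 | 0 | 1 | 1 | 1 | 1
  0 | 0 | 1 | 1 | 1 | 2 | 2 | 2 | 2
  0 | 1 | 2 | 2 | 2 | 3 | 3 | 3 | 3
  0 | 1 | 2 | 2 | 2 | 3 | 4 | 4 | 4
  0 | 1 | 2 | 2 | 2 | 3 | 4 | 5 | 5
  0 | 1 | 2 | 2 | 3 | 4 | 5 | 6 | 6
  1 | 2 | 3 | 3 | 4 | 5 | 6 | 7 | 7
  1 | 2 | 3 | 4 | 5 | 6 | 7 | 8 | 8
  1 | 2 | 3 | 4 | 5 | 6 | 7 | 8 | 9

second differences of R give the permutation w = (6, 3, 2, 7, 8, 5, 1, 4, 9).

Rothe diagram D(w) (16 cells), 5 SE-corners (essential conditions):

[(1, 5, 0), (2, 2, 0), (5, 5, 2), (6, 1, 0), (6, 4, 2)]


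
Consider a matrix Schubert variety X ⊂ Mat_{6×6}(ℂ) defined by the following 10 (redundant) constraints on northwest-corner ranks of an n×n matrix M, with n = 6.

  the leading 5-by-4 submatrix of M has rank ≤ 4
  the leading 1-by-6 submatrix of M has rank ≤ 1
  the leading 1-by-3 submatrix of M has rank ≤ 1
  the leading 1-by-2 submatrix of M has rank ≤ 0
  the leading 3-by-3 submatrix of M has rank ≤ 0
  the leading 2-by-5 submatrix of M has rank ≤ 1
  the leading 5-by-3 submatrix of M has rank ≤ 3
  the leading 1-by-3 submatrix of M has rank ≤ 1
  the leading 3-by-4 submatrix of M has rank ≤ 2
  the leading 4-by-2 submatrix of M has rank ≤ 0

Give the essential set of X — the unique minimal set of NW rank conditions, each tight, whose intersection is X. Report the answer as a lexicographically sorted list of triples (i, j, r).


Reconstructing r_w from the 10 given conditions:

  0  0  0  1  1  1
  0  0  0  1  1  2
  0  0  0  1  2  3
  0  0  1  2  3  4
  1  1  2  3  4  5
  1  2  3  4  5  6

the unique w with this rank table is (4, 6, 5, 3, 1, 2).

ℓ(w)=12; the 3 essential cells (i,j,r):

[(2, 5, 1), (3, 3, 0), (4, 2, 0)]


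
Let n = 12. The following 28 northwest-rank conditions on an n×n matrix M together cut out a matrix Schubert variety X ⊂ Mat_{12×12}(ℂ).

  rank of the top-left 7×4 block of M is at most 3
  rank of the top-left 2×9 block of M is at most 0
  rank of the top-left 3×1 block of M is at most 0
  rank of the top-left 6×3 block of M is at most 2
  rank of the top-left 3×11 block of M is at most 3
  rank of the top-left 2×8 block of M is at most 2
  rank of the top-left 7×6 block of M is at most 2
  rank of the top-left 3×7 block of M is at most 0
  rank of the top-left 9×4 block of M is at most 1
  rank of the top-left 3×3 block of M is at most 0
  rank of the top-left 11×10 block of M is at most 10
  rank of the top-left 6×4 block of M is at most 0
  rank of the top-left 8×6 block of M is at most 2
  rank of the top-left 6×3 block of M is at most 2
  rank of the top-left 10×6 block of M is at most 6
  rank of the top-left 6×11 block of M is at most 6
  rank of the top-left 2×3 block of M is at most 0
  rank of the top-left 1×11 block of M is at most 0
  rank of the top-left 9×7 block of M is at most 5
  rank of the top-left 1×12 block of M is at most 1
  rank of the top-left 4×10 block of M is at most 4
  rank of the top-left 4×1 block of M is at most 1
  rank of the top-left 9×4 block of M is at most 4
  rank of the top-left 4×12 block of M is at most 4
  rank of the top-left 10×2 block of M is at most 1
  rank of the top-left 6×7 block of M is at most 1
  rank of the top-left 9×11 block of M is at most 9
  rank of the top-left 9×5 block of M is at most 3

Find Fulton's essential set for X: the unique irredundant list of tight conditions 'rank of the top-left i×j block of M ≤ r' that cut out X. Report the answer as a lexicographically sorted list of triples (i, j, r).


Rank table r_w(12×12) implied by the 28 constraints:

  0 | 0 | 0 | 0 | 0 | 0 | 0 | 0 | 0 | 0 | 0 | 1
  0 | 0 | 0 | 0 | 0 | 0 | 0 | 0 | 0 | 1 | 1 | 2
  0 | 0 | 0 | 0 | 0 | 0 | 0 | 1 | 1 | 2 | 2 | 3
  0 | 0 | 0 | 0 | 1 | 1 | 1 | 2 | 2 | 3 | 3 | 4
  0 | 0 | 0 | 0 | 1 | 1 | 1 | 2 | 3 | 4 | 4 | 5
  0 | 0 | 0 | 0 | 1 | 1 | 1 | 2 | 3 | 4 | 5 | 6
  1 | 1 | 1 | 1 | 2 | 2 | 2 | 3 | 4 | 5 | 6 | 7
  1 | 1 | 1 | 1 | 2 | 2 | 3 | 4 | 5 | 6 | 7 | 8
  1 | 1 | 1 | 1 | 2 | 3 | 4 | 5 | 6 | 7 | 8 | 9
  1 | 1 | 2 | 2 | 3 | 4 | 5 | 6 | 7 | 8 | 9 | 10
  1 | 2 | 3 | 3 | 4 | 5 | 6 | 7 | 8 | 9 | 10 | 11
  1 | 2 | 3 | 4 | 5 | 6 | 7 | 8 | 9 | 10 | 11 | 12

so w = (12, 10, 8, 5, 9, 11, 1, 7, 6, 3, 2, 4).

D(w) has 51 cells with 8 SE-corners; essential set:

[(1, 11, 0), (2, 9, 0), (3, 7, 0), (6, 4, 0), (6, 7, 1), (8, 6, 2), (9, 4, 1), (10, 2, 1)]


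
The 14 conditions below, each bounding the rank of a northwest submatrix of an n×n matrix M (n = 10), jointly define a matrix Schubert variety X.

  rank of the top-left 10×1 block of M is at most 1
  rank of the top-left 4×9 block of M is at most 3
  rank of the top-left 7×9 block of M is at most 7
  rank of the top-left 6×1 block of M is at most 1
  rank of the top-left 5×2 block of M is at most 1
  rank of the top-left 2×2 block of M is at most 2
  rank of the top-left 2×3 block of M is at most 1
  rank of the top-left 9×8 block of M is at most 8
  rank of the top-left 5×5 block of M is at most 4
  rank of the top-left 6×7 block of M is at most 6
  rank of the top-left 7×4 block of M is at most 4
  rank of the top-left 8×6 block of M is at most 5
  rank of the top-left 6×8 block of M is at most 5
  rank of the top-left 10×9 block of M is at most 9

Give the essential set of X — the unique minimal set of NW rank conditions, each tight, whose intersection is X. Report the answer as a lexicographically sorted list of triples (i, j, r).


Propagating the 14 rank bounds to every northwest block:

  row 1: 1 1 1 1 1 1 1 1 1 1
  row 2: 1 1 1 2 2 2 2 2 2 2
  row 3: 1 1 2 3 3 3 3 3 3 3
  row 4: 1 1 2 3 3 3 3 3 3 4
  row 5: 1 1 2 3 4 4 4 4 4 5
  row 6: 1 2 3 4 5 5 5 5 5 6
  row 7: 1 2 3 4 5 5 6 6 6 7
  row 8: 1 2 3 4 5 5 6 7 7 8
  row 9: 1 2 3 4 5 6 7 8 8 9
  row 10: 1 2 3 4 5 6 7 8 9 10

hence w(1..10) = (1, 4, 3, 10, 5, 2, 7, 8, 6, 9).

D(w) has 12 cells with 4 SE-corners; essential set:

[(2, 3, 1), (4, 9, 3), (5, 2, 1), (8, 6, 5)]


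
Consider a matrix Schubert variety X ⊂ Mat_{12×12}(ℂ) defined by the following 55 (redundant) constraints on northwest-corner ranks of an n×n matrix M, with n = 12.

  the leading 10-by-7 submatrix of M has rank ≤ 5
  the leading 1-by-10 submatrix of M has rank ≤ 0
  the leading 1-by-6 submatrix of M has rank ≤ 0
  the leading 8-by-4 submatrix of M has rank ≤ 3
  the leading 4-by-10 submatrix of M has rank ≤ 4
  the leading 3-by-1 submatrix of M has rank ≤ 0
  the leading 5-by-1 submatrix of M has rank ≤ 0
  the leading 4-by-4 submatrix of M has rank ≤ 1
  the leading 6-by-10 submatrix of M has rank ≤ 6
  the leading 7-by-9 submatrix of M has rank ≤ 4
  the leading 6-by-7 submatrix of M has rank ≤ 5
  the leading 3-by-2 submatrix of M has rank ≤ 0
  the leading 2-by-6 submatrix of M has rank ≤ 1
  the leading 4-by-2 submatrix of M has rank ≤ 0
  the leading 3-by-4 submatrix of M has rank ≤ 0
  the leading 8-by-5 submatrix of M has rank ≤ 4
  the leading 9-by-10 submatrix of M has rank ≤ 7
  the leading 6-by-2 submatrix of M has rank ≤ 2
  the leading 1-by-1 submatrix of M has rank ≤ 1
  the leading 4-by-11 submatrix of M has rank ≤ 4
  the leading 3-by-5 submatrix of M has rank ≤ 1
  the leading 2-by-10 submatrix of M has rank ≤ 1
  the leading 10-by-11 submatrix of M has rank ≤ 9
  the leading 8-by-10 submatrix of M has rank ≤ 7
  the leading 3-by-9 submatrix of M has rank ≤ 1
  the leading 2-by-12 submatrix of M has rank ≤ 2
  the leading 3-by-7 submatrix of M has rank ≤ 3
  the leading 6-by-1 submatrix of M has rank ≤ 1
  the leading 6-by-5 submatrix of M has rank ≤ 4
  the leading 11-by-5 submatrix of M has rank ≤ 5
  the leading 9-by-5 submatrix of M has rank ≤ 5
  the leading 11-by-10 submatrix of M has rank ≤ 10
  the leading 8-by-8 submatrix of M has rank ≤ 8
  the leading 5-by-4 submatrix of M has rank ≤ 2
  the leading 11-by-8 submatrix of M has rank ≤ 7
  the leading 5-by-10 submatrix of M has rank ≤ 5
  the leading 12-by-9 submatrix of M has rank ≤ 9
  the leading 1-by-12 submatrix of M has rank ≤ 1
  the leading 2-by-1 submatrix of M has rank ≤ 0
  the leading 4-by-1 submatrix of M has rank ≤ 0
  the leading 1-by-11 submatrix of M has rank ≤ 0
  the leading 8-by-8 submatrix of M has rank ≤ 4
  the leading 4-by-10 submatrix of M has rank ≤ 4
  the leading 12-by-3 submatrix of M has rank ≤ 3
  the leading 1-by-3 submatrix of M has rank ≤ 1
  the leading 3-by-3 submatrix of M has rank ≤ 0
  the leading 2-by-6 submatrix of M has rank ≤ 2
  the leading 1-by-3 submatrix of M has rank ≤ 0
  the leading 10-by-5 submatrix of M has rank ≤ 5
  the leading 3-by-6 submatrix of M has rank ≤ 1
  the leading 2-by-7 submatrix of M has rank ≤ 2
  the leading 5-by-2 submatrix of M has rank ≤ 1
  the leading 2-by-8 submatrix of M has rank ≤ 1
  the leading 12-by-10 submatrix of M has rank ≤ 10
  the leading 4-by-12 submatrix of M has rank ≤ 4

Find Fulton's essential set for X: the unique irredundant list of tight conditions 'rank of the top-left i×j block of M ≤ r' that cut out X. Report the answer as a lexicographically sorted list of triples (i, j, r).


Rank table r_w(12×12) implied by the 55 constraints:

  row 1: 0, 0, 0, 0, 0, 0, 0, 0, 0, 0, 0, 1
  row 2: 0, 0, 0, 0, 1, 1, 1, 1, 1, 1, 1, 2
  row 3: 0, 0, 0, 0, 1, 1, 1, 1, 1, 2, 2, 3
  row 4: 0, 0, 1, 1, 2, 2, 2, 2, 2, 3, 3, 4
  row 5: 0, 1, 2, 2, 3, 3, 3, 3, 3, 4, 4, 5
  row 6: 1, 2, 3, 3, 4, 4, 4, 4, 4, 5, 5, 6
  row 7: 1, 2, 3, 3, 4, 4, 4, 4, 4, 5, 6, 7
  row 8: 1, 2, 3, 3, 4, 4, 4, 4, 5, 6, 7, 8
  row 9: 1, 2, 3, 4, 5, 5, 5, 5, 6, 7, 8, 9
  row 10: 1, 2, 3, 4, 5, 5, 5, 6, 7, 8, 9, 10
  row 11: 1, 2, 3, 4, 5, 6, 6, 7, 8, 9, 10, 11
  row 12: 1, 2, 3, 4, 5, 6, 7, 8, 9, 10, 11, 12

reading off 1-entries of Δ²R: w = (12, 5, 10, 3, 2, 1, 11, 9, 4, 8, 6, 7).

|D(w)|=37, |Ess(w)|=9:

[(1, 11, 0), (3, 4, 0), (3, 9, 1), (4, 2, 0), (5, 1, 0), (7, 9, 4), (8, 4, 3), (8, 8, 4), (10, 7, 5)]


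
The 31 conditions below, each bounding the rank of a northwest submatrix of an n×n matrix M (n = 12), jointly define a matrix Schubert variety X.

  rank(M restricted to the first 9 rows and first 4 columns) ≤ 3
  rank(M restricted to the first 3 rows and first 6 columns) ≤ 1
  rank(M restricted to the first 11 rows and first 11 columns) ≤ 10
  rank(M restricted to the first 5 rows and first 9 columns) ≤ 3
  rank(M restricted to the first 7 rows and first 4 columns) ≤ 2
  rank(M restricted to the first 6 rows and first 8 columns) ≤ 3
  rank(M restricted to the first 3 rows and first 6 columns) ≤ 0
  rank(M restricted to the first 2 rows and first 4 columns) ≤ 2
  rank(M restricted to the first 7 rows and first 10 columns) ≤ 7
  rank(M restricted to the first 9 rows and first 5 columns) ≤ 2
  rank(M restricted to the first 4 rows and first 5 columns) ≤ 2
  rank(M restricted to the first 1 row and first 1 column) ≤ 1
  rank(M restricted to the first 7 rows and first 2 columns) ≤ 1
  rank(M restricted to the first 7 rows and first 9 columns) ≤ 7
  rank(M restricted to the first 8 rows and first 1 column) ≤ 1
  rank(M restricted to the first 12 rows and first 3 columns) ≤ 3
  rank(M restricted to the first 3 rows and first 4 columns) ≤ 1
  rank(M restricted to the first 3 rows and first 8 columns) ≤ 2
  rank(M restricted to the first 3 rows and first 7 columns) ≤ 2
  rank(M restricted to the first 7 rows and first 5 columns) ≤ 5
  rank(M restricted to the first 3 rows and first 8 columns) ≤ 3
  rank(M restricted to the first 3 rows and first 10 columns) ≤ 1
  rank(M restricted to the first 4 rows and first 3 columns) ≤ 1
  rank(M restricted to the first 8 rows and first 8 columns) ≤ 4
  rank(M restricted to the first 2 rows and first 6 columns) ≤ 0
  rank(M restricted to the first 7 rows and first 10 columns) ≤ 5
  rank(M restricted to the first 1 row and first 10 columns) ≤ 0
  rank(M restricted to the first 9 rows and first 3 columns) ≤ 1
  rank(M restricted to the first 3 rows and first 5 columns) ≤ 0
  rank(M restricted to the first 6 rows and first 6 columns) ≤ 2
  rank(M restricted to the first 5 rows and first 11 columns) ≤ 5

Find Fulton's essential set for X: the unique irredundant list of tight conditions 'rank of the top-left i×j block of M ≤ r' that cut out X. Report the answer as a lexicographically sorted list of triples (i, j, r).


Reconstructing r_w from the 31 given conditions:

  row 1: 0 0 0 0 0 0 0 0 0 0 1 1
  row 2: 0 0 0 0 0 0 1 1 1 1 2 2
  row 3: 0 0 0 0 0 0 1 1 1 1 2 3
  row 4: 1 1 1 1 1 1 2 2 2 2 3 4
  row 5: 1 1 1 2 2 2 3 3 3 3 4 5
  row 6: 1 1 1 2 2 2 3 3 4 4 5 6
  row 7: 1 1 1 2 2 3 4 4 5 5 6 7
  row 8: 1 1 1 2 2 3 4 4 5 6 7 8
  row 9: 1 1 1 2 2 3 4 5 6 7 8 9
  row 10: 1 2 2 3 3 4 5 6 7 8 9 10
  row 11: 1 2 3 4 4 5 6 7 8 9 10 11
  row 12: 1 2 3 4 5 6 7 8 9 10 11 12

second differences of R give the permutation w = (11, 7, 12, 1, 4, 9, 6, 10, 8, 2, 3, 5).

Rothe diagram D(w) (42 cells), 8 SE-corners (essential conditions):

[(1, 10, 0), (3, 6, 0), (3, 10, 1), (6, 6, 2), (6, 8, 3), (8, 8, 4), (9, 3, 1), (9, 5, 2)]


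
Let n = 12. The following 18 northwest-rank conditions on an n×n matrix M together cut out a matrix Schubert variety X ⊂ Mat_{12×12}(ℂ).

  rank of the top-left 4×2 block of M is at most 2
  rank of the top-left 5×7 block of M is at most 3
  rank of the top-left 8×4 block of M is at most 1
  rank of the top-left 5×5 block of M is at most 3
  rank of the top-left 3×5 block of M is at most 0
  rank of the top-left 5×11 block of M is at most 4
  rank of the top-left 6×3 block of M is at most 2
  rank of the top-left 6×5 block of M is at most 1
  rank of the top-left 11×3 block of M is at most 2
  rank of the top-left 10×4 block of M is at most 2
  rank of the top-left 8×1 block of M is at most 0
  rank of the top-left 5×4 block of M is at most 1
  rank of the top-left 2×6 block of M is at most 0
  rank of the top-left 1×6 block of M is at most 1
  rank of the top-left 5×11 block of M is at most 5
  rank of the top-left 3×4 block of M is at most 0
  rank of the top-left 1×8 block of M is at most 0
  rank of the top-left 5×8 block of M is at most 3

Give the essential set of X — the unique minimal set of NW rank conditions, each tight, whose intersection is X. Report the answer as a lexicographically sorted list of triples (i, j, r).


Computing R[i][j] = min implied NW-rank bound (n=12, 18 conditions):

  row 1: 0  0  0  0  0  0  0  0  1  1  1  1
  row 2: 0  0  0  0  0  0  1  1  2  2  2  2
  row 3: 0  0  0  0  0  1  2  2  3  3  3  3
  row 4: 0  1  1  1  1  2  3  3  4  4  4  4
  row 5: 0  1  1  1  1  2  3  3  4  4  4  5
  row 6: 0  1  1  1  1  2  3  4  5  5  5  6
  row 7: 0  1  1  1  2  3  4  5  6  6  6  7
  row 8: 0  1  1  1  2  3  4  5  6  7  7  8
  row 9: 1  2  2  2  3  4  5  6  7  8  8  9
  row 10: 1  2  2  2  3  4  5  6  7  8  9  10
  row 11: 1  2  2  3  4  5  6  7  8  9  10  11
  row 12: 1  2  3  4  5  6  7  8  9  10  11  12

the unique w with this rank table is (9, 7, 6, 2, 12, 8, 5, 10, 1, 11, 4, 3).

ℓ(w)=40; the 10 essential cells (i,j,r):

[(1, 8, 0), (2, 6, 0), (3, 5, 0), (5, 8, 3), (5, 11, 4), (6, 5, 1), (8, 1, 0), (8, 4, 1), (10, 4, 2), (11, 3, 2)]


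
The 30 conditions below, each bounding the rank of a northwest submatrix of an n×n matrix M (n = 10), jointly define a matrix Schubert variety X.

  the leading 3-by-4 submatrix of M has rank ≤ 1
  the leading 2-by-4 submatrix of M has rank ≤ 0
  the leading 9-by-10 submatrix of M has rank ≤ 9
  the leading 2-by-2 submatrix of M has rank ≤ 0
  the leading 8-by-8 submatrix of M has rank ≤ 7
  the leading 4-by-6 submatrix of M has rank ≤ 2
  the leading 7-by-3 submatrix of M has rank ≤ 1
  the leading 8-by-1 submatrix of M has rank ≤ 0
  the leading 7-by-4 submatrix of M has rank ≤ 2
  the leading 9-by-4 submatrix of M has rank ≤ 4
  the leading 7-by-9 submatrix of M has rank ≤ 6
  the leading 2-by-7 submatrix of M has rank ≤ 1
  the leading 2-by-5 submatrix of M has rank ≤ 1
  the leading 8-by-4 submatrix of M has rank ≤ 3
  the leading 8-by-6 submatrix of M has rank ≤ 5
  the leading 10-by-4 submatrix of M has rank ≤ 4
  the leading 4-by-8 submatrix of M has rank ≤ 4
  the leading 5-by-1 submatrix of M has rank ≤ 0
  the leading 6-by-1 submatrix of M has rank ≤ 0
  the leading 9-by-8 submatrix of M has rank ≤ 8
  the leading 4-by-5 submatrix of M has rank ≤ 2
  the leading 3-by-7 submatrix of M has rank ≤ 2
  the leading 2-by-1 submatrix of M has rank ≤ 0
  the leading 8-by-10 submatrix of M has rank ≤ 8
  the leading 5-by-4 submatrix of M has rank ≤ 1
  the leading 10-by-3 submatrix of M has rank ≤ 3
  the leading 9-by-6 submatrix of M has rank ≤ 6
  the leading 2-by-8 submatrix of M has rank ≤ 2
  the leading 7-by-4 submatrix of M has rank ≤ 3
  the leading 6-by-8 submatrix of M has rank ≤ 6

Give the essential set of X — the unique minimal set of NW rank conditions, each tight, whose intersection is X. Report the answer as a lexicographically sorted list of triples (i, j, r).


The tightest implied rank at each (i,j), from the 30 conditions:

  R[1]: 0, 0, 0, 0, 1, 1, 1, 1, 1, 1
  R[2]: 0, 0, 0, 0, 1, 1, 1, 2, 2, 2
  R[3]: 0, 1, 1, 1, 2, 2, 2, 3, 3, 3
  R[4]: 0, 1, 1, 1, 2, 2, 3, 4, 4, 4
  R[5]: 0, 1, 1, 1, 2, 3, 4, 5, 5, 5
  R[6]: 0, 1, 1, 2, 3, 4, 5, 6, 6, 6
  R[7]: 0, 1, 1, 2, 3, 4, 5, 6, 6, 7
  R[8]: 0, 1, 2, 3, 4, 5, 6, 7, 7, 8
  R[9]: 1, 2, 3, 4, 5, 6, 7, 8, 8, 9
  R[10]: 1, 2, 3, 4, 5, 6, 7, 8, 9, 10

hence w(1..10) = (5, 8, 2, 7, 6, 4, 10, 3, 1, 9).

Rothe diagram D(w) (24 cells), 7 SE-corners (essential conditions):

[(2, 4, 0), (2, 7, 1), (4, 6, 2), (5, 4, 1), (7, 3, 1), (7, 9, 6), (8, 1, 0)]


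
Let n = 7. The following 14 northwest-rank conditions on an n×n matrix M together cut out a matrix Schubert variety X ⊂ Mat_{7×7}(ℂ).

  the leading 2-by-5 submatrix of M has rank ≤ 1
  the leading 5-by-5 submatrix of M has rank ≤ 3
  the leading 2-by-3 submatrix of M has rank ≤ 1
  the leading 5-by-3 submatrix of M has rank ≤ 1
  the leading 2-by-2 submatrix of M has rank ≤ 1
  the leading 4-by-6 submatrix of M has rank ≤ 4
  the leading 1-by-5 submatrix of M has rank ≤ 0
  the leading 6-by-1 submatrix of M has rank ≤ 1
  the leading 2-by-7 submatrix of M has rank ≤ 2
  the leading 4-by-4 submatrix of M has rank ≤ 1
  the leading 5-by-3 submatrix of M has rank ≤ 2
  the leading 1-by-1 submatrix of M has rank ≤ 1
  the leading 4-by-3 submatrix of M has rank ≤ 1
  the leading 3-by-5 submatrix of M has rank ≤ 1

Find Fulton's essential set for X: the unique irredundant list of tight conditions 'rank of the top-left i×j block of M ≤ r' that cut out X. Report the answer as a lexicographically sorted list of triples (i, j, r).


Computing R[i][j] = min implied NW-rank bound (n=7, 14 conditions):

  row 1: 0 0 0 0 0 1 1
  row 2: 1 1 1 1 1 2 2
  row 3: 1 1 1 1 1 2 3
  row 4: 1 1 1 1 2 3 4
  row 5: 1 1 1 2 3 4 5
  row 6: 1 2 2 3 4 5 6
  row 7: 1 2 3 4 5 6 7

reading off 1-entries of Δ²R: w = (6, 1, 7, 5, 4, 2, 3).

|D(w)|=14, |Ess(w)|=4:

[(1, 5, 0), (3, 5, 1), (4, 4, 1), (5, 3, 1)]


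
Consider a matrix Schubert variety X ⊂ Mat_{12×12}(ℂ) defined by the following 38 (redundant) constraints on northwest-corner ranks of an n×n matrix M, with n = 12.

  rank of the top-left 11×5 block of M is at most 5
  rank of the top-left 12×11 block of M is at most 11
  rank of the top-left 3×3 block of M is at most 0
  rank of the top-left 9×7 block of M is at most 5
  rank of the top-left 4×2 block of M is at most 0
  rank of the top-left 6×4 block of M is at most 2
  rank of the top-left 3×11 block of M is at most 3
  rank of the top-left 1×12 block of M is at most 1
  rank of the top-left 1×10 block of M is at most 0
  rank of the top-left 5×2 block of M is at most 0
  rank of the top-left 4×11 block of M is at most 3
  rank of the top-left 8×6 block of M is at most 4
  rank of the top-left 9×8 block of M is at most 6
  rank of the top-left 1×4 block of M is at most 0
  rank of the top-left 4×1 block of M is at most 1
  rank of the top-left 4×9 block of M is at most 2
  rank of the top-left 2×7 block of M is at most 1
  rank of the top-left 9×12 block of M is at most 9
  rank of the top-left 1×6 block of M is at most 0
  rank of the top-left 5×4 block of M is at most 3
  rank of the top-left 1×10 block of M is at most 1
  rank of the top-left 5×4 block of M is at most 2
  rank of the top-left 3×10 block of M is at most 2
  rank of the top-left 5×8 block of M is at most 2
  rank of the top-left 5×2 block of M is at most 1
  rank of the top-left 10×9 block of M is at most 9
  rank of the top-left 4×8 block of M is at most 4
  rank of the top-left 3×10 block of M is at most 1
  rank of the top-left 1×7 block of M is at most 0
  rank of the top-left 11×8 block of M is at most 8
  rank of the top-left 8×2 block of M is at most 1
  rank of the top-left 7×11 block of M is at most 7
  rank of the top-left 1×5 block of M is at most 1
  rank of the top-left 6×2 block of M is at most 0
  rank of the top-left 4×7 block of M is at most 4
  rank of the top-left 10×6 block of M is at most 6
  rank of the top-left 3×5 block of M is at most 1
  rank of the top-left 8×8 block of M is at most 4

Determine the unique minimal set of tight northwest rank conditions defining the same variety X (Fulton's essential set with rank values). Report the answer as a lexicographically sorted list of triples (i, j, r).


Rank table r_w(12×12) implied by the 38 constraints:

  row 1: 0 | 0 | 0 | 0 | 0 | 0 | 0 | 0 | 0 | 0 | 1 | 1
  row 2: 0 | 0 | 0 | 1 | 1 | 1 | 1 | 1 | 1 | 1 | 2 | 2
  row 3: 0 | 0 | 0 | 1 | 1 | 1 | 1 | 1 | 1 | 1 | 2 | 3
  row 4: 0 | 0 | 1 | 2 | 2 | 2 | 2 | 2 | 2 | 2 | 3 | 4
  row 5: 0 | 0 | 1 | 2 | 2 | 2 | 2 | 2 | 3 | 3 | 4 | 5
  row 6: 0 | 0 | 1 | 2 | 3 | 3 | 3 | 3 | 4 | 4 | 5 | 6
  row 7: 1 | 1 | 2 | 3 | 4 | 4 | 4 | 4 | 5 | 5 | 6 | 7
  row 8: 1 | 1 | 2 | 3 | 4 | 4 | 4 | 4 | 5 | 6 | 7 | 8
  row 9: 1 | 2 | 3 | 4 | 5 | 5 | 5 | 5 | 6 | 7 | 8 | 9
  row 10: 1 | 2 | 3 | 4 | 5 | 6 | 6 | 6 | 7 | 8 | 9 | 10
  row 11: 1 | 2 | 3 | 4 | 5 | 6 | 7 | 7 | 8 | 9 | 10 | 11
  row 12: 1 | 2 | 3 | 4 | 5 | 6 | 7 | 8 | 9 | 10 | 11 | 12

reading off 1-entries of Δ²R: w = (11, 4, 12, 3, 9, 5, 1, 10, 2, 6, 7, 8).

Fulton essential set (7 of the 36 Rothe cells):

[(1, 10, 0), (3, 3, 0), (3, 10, 1), (5, 8, 2), (6, 2, 0), (8, 2, 1), (8, 8, 4)]
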